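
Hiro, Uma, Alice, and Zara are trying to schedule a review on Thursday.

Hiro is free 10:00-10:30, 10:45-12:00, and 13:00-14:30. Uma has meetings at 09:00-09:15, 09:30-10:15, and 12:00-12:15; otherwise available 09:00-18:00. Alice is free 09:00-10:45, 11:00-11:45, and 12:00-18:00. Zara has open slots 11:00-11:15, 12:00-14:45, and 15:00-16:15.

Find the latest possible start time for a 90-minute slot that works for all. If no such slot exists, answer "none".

Uma free within 09:00–18:00: 09:15–09:30, 10:15–12:00, 12:15–18:00.
Hiro ∩ Uma: 10:15–10:30, 10:45–12:00, 13:00–14:30.
Hiro ∩ Uma ∩ Alice: 10:15–10:30, 11:00–11:45, 13:00–14:30.
Hiro ∩ Uma ∩ Alice ∩ Zara: 11:00–11:15, 13:00–14:30.
Windows ≥ 90 min: 13:00–14:30.
Latest start in the last window 13:00–14:30 is 14:30 − 90 min = 13:00.

13:00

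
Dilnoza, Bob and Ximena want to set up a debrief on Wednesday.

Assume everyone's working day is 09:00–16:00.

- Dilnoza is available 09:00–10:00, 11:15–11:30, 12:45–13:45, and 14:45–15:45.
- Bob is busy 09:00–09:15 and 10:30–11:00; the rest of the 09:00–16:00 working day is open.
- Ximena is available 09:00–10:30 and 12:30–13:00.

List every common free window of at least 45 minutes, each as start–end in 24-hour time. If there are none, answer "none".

09:15–10:00

Bob free within 09:00–16:00: 09:15–10:30, 11:00–16:00.
Dilnoza ∩ Bob: 09:15–10:00, 11:15–11:30, 12:45–13:45, 14:45–15:45.
Dilnoza ∩ Bob ∩ Ximena: 09:15–10:00, 12:45–13:00.
Windows ≥ 45 min: 09:15–10:00.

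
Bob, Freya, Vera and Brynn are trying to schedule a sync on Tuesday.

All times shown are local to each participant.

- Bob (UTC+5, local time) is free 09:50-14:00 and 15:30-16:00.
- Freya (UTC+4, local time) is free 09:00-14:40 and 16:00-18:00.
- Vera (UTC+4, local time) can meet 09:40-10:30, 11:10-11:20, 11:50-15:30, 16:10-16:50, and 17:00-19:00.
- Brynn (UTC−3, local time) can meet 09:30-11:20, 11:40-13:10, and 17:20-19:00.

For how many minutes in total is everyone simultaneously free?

Bob → UTC: 04:50–09:00, 10:30–11:00.
Freya → UTC: 05:00–10:40, 12:00–14:00.
Vera → UTC: 05:40–06:30, 07:10–07:20, 07:50–11:30, 12:10–12:50, 13:00–15:00.
Brynn → UTC: 12:30–14:20, 14:40–16:10, 20:20–22:00.
Bob ∩ Freya: 05:00–09:00, 10:30–10:40.
Bob ∩ Freya ∩ Vera: 05:40–06:30, 07:10–07:20, 07:50–09:00, 10:30–10:40.
Bob ∩ Freya ∩ Vera ∩ Brynn: (none).
Total common minutes: 0.

0 minutes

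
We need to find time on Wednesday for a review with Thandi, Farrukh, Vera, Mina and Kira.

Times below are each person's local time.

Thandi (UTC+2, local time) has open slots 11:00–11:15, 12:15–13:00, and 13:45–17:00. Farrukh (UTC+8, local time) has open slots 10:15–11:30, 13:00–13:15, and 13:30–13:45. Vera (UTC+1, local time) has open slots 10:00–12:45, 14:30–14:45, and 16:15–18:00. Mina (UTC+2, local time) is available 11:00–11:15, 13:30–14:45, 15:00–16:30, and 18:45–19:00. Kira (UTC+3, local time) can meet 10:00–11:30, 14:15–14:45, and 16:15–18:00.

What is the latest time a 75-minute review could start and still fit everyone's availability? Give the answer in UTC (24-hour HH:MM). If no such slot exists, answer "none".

Thandi → UTC: 09:00–09:15, 10:15–11:00, 11:45–15:00.
Farrukh → UTC: 02:15–03:30, 05:00–05:15, 05:30–05:45.
Vera → UTC: 09:00–11:45, 13:30–13:45, 15:15–17:00.
Mina → UTC: 09:00–09:15, 11:30–12:45, 13:00–14:30, 16:45–17:00.
Kira → UTC: 07:00–08:30, 11:15–11:45, 13:15–15:00.
Thandi ∩ Farrukh: (none).
Thandi ∩ Farrukh ∩ Vera: (none).
Thandi ∩ Farrukh ∩ Vera ∩ Mina: (none).
Thandi ∩ Farrukh ∩ Vera ∩ Mina ∩ Kira: (none).
Windows ≥ 75 min: (none).

none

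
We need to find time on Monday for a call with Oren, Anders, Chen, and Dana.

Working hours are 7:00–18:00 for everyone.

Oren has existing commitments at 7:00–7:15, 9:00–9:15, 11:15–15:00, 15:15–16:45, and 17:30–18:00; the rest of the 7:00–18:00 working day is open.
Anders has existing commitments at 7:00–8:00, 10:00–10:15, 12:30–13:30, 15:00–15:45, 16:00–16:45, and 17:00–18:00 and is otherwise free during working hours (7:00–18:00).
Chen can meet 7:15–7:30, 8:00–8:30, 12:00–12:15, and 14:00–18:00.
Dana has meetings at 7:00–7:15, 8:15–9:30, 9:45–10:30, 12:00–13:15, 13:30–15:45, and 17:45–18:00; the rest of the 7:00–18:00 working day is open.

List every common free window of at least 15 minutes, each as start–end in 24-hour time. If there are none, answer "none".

08:00–08:15, 16:45–17:00

Oren free within 07:00–18:00: 07:15–09:00, 09:15–11:15, 15:00–15:15, 16:45–17:30.
Anders free within 07:00–18:00: 08:00–10:00, 10:15–12:30, 13:30–15:00, 15:45–16:00, 16:45–17:00.
Dana free within 07:00–18:00: 07:15–08:15, 09:30–09:45, 10:30–12:00, 13:15–13:30, 15:45–17:45.
Oren ∩ Anders: 08:00–09:00, 09:15–10:00, 10:15–11:15, 16:45–17:00.
Oren ∩ Anders ∩ Chen: 08:00–08:30, 16:45–17:00.
Oren ∩ Anders ∩ Chen ∩ Dana: 08:00–08:15, 16:45–17:00.
Windows ≥ 15 min: 08:00–08:15, 16:45–17:00.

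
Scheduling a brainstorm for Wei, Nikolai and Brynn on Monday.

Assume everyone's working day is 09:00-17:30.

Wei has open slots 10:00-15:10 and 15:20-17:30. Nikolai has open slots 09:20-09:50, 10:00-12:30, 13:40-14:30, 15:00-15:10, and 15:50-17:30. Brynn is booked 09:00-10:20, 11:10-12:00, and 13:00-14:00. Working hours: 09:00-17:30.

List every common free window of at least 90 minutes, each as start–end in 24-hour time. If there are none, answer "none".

15:50–17:30

Brynn free within 09:00–17:30: 10:20–11:10, 12:00–13:00, 14:00–17:30.
Wei ∩ Nikolai: 10:00–12:30, 13:40–14:30, 15:00–15:10, 15:50–17:30.
Wei ∩ Nikolai ∩ Brynn: 10:20–11:10, 12:00–12:30, 14:00–14:30, 15:00–15:10, 15:50–17:30.
Windows ≥ 90 min: 15:50–17:30.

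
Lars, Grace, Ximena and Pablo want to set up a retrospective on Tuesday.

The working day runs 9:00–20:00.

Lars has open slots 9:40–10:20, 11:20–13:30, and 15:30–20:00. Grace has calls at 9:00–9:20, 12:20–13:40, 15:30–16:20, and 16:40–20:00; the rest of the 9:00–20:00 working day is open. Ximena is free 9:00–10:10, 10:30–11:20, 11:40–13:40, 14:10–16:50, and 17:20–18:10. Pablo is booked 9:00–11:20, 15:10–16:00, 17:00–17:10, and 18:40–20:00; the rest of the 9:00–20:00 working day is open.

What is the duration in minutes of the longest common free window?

40 minutes

Grace free within 09:00–20:00: 09:20–12:20, 13:40–15:30, 16:20–16:40.
Pablo free within 09:00–20:00: 11:20–15:10, 16:00–17:00, 17:10–18:40.
Lars ∩ Grace: 09:40–10:20, 11:20–12:20, 16:20–16:40.
Lars ∩ Grace ∩ Ximena: 09:40–10:10, 11:40–12:20, 16:20–16:40.
Lars ∩ Grace ∩ Ximena ∩ Pablo: 11:40–12:20, 16:20–16:40.
Common window lengths: 40, 20 min; longest is 40.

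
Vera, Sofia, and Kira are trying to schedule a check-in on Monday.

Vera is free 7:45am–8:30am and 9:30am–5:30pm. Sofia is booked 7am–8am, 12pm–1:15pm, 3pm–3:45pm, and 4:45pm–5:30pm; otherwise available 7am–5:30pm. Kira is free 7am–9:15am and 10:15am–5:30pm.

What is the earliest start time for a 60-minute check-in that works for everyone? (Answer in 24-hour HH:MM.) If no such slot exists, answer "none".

10:15

Sofia free within 07:00–17:30: 08:00–12:00, 13:15–15:00, 15:45–16:45.
Vera ∩ Sofia: 08:00–08:30, 09:30–12:00, 13:15–15:00, 15:45–16:45.
Vera ∩ Sofia ∩ Kira: 08:00–08:30, 10:15–12:00, 13:15–15:00, 15:45–16:45.
Windows ≥ 60 min: 10:15–12:00, 13:15–15:00, 15:45–16:45.
Earliest such window starts at 10:15.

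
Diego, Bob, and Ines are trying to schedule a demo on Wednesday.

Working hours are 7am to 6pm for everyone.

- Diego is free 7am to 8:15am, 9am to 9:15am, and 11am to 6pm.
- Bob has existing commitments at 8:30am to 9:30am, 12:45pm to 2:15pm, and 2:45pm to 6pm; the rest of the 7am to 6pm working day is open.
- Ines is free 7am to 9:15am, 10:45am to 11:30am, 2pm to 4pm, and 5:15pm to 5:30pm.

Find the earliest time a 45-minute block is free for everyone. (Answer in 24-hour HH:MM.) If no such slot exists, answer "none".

Bob free within 07:00–18:00: 07:00–08:30, 09:30–12:45, 14:15–14:45.
Diego ∩ Bob: 07:00–08:15, 11:00–12:45, 14:15–14:45.
Diego ∩ Bob ∩ Ines: 07:00–08:15, 11:00–11:30, 14:15–14:45.
Windows ≥ 45 min: 07:00–08:15.
Earliest such window starts at 07:00.

07:00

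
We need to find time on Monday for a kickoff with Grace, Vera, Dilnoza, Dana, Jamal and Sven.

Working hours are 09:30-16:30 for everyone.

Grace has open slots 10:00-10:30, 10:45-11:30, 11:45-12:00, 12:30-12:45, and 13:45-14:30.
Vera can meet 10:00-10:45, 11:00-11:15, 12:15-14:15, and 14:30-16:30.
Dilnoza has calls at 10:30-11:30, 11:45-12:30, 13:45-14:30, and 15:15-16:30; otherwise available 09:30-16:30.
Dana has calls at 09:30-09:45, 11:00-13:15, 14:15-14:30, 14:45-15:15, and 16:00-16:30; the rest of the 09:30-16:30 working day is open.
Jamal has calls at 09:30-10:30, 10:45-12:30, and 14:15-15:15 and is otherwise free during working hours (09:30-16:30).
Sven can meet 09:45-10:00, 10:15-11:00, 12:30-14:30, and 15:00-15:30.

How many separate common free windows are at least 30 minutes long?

0

Dilnoza free within 09:30–16:30: 09:30–10:30, 11:30–11:45, 12:30–13:45, 14:30–15:15.
Dana free within 09:30–16:30: 09:45–11:00, 13:15–14:15, 14:30–14:45, 15:15–16:00.
Jamal free within 09:30–16:30: 10:30–10:45, 12:30–14:15, 15:15–16:30.
Grace ∩ Vera: 10:00–10:30, 11:00–11:15, 12:30–12:45, 13:45–14:15.
Grace ∩ Vera ∩ Dilnoza: 10:00–10:30, 12:30–12:45.
Grace ∩ Vera ∩ Dilnoza ∩ Dana: 10:00–10:30.
Grace ∩ Vera ∩ Dilnoza ∩ Dana ∩ Jamal: (none).
Grace ∩ Vera ∩ Dilnoza ∩ Dana ∩ Jamal ∩ Sven: (none).
Windows ≥ 30 min: (none).
That's 0 windows.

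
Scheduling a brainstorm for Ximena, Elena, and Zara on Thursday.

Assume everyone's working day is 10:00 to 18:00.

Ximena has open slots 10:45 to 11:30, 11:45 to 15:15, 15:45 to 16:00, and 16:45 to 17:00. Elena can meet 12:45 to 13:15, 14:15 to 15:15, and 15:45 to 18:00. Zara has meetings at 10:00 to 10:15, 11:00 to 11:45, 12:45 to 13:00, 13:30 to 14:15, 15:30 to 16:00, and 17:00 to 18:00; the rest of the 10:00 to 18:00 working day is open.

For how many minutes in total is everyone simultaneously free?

Zara free within 10:00–18:00: 10:15–11:00, 11:45–12:45, 13:00–13:30, 14:15–15:30, 16:00–17:00.
Ximena ∩ Elena: 12:45–13:15, 14:15–15:15, 15:45–16:00, 16:45–17:00.
Ximena ∩ Elena ∩ Zara: 13:00–13:15, 14:15–15:15, 16:45–17:00.
Total common minutes: 15 + 60 + 15 = 90.

90 minutes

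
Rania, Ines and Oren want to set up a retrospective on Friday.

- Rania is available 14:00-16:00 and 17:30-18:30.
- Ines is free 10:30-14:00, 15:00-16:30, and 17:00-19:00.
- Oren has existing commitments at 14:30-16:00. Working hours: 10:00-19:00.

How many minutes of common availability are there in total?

Oren free within 10:00–19:00: 10:00–14:30, 16:00–19:00.
Rania ∩ Ines: 15:00–16:00, 17:30–18:30.
Rania ∩ Ines ∩ Oren: 17:30–18:30.
Total common minutes: 60.

60 minutes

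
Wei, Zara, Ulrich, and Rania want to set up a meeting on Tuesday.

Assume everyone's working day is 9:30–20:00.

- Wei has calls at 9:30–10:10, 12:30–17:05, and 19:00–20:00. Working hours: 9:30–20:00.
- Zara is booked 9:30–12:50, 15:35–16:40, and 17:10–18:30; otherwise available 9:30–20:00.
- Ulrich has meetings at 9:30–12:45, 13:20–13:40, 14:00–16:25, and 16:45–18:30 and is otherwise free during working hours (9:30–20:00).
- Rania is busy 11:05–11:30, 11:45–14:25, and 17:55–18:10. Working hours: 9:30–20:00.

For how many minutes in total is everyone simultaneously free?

Wei free within 09:30–20:00: 10:10–12:30, 17:05–19:00.
Zara free within 09:30–20:00: 12:50–15:35, 16:40–17:10, 18:30–20:00.
Ulrich free within 09:30–20:00: 12:45–13:20, 13:40–14:00, 16:25–16:45, 18:30–20:00.
Rania free within 09:30–20:00: 09:30–11:05, 11:30–11:45, 14:25–17:55, 18:10–20:00.
Wei ∩ Zara: 17:05–17:10, 18:30–19:00.
Wei ∩ Zara ∩ Ulrich: 18:30–19:00.
Wei ∩ Zara ∩ Ulrich ∩ Rania: 18:30–19:00.
Total common minutes: 30.

30 minutes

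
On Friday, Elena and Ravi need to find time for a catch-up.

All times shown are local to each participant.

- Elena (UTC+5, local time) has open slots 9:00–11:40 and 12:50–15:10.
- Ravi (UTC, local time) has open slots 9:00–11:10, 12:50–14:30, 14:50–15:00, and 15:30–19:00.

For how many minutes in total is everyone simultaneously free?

70 minutes

Elena → UTC: 04:00–06:40, 07:50–10:10.
Ravi → UTC: 09:00–11:10, 12:50–14:30, 14:50–15:00, 15:30–19:00.
Elena ∩ Ravi: 09:00–10:10.
Total common minutes: 70.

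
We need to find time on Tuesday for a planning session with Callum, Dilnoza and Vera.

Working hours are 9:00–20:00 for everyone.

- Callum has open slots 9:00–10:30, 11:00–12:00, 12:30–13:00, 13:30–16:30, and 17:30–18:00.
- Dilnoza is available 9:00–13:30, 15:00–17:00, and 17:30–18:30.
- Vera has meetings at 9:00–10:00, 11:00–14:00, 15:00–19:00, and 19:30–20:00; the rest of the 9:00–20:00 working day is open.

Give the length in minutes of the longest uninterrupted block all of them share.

30 minutes

Vera free within 09:00–20:00: 10:00–11:00, 14:00–15:00, 19:00–19:30.
Callum ∩ Dilnoza: 09:00–10:30, 11:00–12:00, 12:30–13:00, 15:00–16:30, 17:30–18:00.
Callum ∩ Dilnoza ∩ Vera: 10:00–10:30.
Single common window of 30 minutes.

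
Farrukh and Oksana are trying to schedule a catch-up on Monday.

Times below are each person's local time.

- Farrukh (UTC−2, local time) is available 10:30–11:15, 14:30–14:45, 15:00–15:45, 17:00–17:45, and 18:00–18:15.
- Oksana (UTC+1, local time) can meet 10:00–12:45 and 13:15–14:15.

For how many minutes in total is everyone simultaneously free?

45 minutes

Farrukh → UTC: 12:30–13:15, 16:30–16:45, 17:00–17:45, 19:00–19:45, 20:00–20:15.
Oksana → UTC: 09:00–11:45, 12:15–13:15.
Farrukh ∩ Oksana: 12:30–13:15.
Total common minutes: 45.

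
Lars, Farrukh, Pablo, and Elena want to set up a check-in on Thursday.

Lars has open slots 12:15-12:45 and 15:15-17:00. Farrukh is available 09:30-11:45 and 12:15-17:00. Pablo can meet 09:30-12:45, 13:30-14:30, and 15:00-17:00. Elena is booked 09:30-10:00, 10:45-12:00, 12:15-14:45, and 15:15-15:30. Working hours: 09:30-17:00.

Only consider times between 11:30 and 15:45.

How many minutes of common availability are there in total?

15 minutes

Elena free within 09:30–17:00: 10:00–10:45, 12:00–12:15, 14:45–15:15, 15:30–17:00.
Lars ∩ Farrukh: 12:15–12:45, 15:15–17:00.
Lars ∩ Farrukh ∩ Pablo: 12:15–12:45, 15:15–17:00.
Lars ∩ Farrukh ∩ Pablo ∩ Elena: 15:30–17:00.
Restricted to 11:30–15:45: 15:30–15:45.
Total common minutes: 15.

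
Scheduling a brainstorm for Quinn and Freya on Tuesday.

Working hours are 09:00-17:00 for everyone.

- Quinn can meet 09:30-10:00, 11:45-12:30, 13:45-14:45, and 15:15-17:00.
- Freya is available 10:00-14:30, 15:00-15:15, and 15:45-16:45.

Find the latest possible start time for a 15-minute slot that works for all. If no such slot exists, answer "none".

Quinn ∩ Freya: 11:45–12:30, 13:45–14:30, 15:45–16:45.
Windows ≥ 15 min: 11:45–12:30, 13:45–14:30, 15:45–16:45.
Latest start in the last window 15:45–16:45 is 16:45 − 15 min = 16:30.

16:30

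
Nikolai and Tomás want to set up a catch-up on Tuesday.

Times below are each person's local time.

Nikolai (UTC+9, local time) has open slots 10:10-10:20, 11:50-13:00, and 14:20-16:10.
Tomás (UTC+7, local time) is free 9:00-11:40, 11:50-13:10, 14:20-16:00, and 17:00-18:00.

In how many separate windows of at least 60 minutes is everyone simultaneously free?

1

Nikolai → UTC: 01:10–01:20, 02:50–04:00, 05:20–07:10.
Tomás → UTC: 02:00–04:40, 04:50–06:10, 07:20–09:00, 10:00–11:00.
Nikolai ∩ Tomás: 02:50–04:00, 05:20–06:10.
Windows ≥ 60 min: 02:50–04:00.
That's 1 window.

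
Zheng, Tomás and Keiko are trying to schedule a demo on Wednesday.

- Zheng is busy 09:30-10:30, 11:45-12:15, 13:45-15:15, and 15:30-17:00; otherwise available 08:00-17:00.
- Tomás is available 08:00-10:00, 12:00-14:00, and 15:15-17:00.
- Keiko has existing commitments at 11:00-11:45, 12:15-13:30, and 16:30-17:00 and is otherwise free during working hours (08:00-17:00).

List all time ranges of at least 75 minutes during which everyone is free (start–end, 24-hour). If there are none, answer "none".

Zheng free within 08:00–17:00: 08:00–09:30, 10:30–11:45, 12:15–13:45, 15:15–15:30.
Keiko free within 08:00–17:00: 08:00–11:00, 11:45–12:15, 13:30–16:30.
Zheng ∩ Tomás: 08:00–09:30, 12:15–13:45, 15:15–15:30.
Zheng ∩ Tomás ∩ Keiko: 08:00–09:30, 13:30–13:45, 15:15–15:30.
Windows ≥ 75 min: 08:00–09:30.

08:00–09:30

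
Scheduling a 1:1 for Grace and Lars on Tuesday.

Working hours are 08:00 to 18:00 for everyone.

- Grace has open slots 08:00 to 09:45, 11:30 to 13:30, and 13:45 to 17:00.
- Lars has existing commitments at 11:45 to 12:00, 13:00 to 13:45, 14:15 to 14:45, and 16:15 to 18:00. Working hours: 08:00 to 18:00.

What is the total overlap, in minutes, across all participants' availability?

300 minutes

Lars free within 08:00–18:00: 08:00–11:45, 12:00–13:00, 13:45–14:15, 14:45–16:15.
Grace ∩ Lars: 08:00–09:45, 11:30–11:45, 12:00–13:00, 13:45–14:15, 14:45–16:15.
Total common minutes: 105 + 15 + 60 + 30 + 90 = 300.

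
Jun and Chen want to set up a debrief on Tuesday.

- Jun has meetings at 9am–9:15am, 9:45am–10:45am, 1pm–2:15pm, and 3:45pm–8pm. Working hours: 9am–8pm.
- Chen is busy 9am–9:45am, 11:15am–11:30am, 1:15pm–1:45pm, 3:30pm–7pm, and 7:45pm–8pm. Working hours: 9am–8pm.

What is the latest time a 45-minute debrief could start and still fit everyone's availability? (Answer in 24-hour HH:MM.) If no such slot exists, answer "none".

14:45

Jun free within 09:00–20:00: 09:15–09:45, 10:45–13:00, 14:15–15:45.
Chen free within 09:00–20:00: 09:45–11:15, 11:30–13:15, 13:45–15:30, 19:00–19:45.
Jun ∩ Chen: 10:45–11:15, 11:30–13:00, 14:15–15:30.
Windows ≥ 45 min: 11:30–13:00, 14:15–15:30.
Latest start in the last window 14:15–15:30 is 15:30 − 45 min = 14:45.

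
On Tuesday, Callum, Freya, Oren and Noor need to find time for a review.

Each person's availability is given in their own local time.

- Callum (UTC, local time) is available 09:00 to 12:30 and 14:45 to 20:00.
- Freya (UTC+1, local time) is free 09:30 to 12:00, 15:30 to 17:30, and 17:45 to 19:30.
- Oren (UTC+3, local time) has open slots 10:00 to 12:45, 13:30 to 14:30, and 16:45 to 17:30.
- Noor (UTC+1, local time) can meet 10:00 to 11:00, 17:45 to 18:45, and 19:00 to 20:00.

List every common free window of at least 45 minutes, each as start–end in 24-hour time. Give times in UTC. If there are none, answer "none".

09:00–09:45

Callum → UTC: 09:00–12:30, 14:45–20:00.
Freya → UTC: 08:30–11:00, 14:30–16:30, 16:45–18:30.
Oren → UTC: 07:00–09:45, 10:30–11:30, 13:45–14:30.
Noor → UTC: 09:00–10:00, 16:45–17:45, 18:00–19:00.
Callum ∩ Freya: 09:00–11:00, 14:45–16:30, 16:45–18:30.
Callum ∩ Freya ∩ Oren: 09:00–09:45, 10:30–11:00.
Callum ∩ Freya ∩ Oren ∩ Noor: 09:00–09:45.
Windows ≥ 45 min: 09:00–09:45.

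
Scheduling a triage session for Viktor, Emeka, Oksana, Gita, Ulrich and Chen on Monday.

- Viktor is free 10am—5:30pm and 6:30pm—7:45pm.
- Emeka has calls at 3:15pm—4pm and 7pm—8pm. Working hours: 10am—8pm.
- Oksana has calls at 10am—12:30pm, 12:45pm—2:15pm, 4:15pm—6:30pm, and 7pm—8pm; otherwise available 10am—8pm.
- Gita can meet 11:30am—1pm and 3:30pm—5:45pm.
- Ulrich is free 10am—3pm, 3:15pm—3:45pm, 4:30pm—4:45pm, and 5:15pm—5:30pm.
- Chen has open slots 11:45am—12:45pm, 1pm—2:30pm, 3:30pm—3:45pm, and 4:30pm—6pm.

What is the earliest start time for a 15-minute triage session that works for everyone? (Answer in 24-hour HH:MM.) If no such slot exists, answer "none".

Emeka free within 10:00–20:00: 10:00–15:15, 16:00–19:00.
Oksana free within 10:00–20:00: 12:30–12:45, 14:15–16:15, 18:30–19:00.
Viktor ∩ Emeka: 10:00–15:15, 16:00–17:30, 18:30–19:00.
Viktor ∩ Emeka ∩ Oksana: 12:30–12:45, 14:15–15:15, 16:00–16:15, 18:30–19:00.
Viktor ∩ Emeka ∩ Oksana ∩ Gita: 12:30–12:45, 16:00–16:15.
Viktor ∩ Emeka ∩ Oksana ∩ Gita ∩ Ulrich: 12:30–12:45.
Viktor ∩ Emeka ∩ Oksana ∩ Gita ∩ Ulrich ∩ Chen: 12:30–12:45.
Windows ≥ 15 min: 12:30–12:45.
Earliest such window starts at 12:30.

12:30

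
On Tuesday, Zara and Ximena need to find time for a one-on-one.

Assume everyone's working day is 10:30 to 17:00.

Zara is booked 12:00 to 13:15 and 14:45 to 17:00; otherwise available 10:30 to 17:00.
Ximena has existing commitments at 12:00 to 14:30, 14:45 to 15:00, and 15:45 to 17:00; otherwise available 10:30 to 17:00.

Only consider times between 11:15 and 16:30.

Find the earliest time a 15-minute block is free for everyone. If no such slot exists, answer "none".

Zara free within 10:30–17:00: 10:30–12:00, 13:15–14:45.
Ximena free within 10:30–17:00: 10:30–12:00, 14:30–14:45, 15:00–15:45.
Zara ∩ Ximena: 10:30–12:00, 14:30–14:45.
Restricted to 11:15–16:30: 11:15–12:00, 14:30–14:45.
Windows ≥ 15 min: 11:15–12:00, 14:30–14:45.
Earliest such window starts at 11:15.

11:15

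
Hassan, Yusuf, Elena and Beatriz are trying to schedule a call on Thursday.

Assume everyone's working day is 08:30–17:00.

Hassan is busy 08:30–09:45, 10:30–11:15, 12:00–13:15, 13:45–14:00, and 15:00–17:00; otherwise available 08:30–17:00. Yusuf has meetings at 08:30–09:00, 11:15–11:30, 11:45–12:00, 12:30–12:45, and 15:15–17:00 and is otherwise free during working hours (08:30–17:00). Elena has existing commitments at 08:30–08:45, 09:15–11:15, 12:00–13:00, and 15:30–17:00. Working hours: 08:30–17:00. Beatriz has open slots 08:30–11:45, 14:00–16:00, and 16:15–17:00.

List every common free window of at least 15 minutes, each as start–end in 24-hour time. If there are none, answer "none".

Hassan free within 08:30–17:00: 09:45–10:30, 11:15–12:00, 13:15–13:45, 14:00–15:00.
Yusuf free within 08:30–17:00: 09:00–11:15, 11:30–11:45, 12:00–12:30, 12:45–15:15.
Elena free within 08:30–17:00: 08:45–09:15, 11:15–12:00, 13:00–15:30.
Hassan ∩ Yusuf: 09:45–10:30, 11:30–11:45, 13:15–13:45, 14:00–15:00.
Hassan ∩ Yusuf ∩ Elena: 11:30–11:45, 13:15–13:45, 14:00–15:00.
Hassan ∩ Yusuf ∩ Elena ∩ Beatriz: 11:30–11:45, 14:00–15:00.
Windows ≥ 15 min: 11:30–11:45, 14:00–15:00.

11:30–11:45, 14:00–15:00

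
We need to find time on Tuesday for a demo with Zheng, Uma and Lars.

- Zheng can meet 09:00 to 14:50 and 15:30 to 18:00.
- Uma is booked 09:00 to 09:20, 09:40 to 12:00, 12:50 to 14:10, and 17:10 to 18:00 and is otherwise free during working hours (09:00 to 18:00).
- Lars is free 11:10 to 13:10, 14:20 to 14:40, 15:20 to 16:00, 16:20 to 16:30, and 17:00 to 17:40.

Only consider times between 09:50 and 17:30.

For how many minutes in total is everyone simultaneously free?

120 minutes

Uma free within 09:00–18:00: 09:20–09:40, 12:00–12:50, 14:10–17:10.
Zheng ∩ Uma: 09:20–09:40, 12:00–12:50, 14:10–14:50, 15:30–17:10.
Zheng ∩ Uma ∩ Lars: 12:00–12:50, 14:20–14:40, 15:30–16:00, 16:20–16:30, 17:00–17:10.
Restricted to 09:50–17:30: 12:00–12:50, 14:20–14:40, 15:30–16:00, 16:20–16:30, 17:00–17:10.
Total common minutes: 50 + 20 + 30 + 10 + 10 = 120.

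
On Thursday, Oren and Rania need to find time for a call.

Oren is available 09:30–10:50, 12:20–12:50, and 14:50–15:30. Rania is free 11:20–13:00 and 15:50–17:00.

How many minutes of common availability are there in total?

Oren ∩ Rania: 12:20–12:50.
Total common minutes: 30.

30 minutes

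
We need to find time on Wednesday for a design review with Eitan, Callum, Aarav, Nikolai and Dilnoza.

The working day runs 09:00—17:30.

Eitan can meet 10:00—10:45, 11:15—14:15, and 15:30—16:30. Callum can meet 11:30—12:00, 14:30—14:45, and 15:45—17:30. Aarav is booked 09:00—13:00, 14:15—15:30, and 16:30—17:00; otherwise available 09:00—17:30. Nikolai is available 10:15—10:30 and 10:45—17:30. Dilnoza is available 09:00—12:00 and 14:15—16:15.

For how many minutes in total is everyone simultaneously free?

Aarav free within 09:00–17:30: 13:00–14:15, 15:30–16:30, 17:00–17:30.
Eitan ∩ Callum: 11:30–12:00, 15:45–16:30.
Eitan ∩ Callum ∩ Aarav: 15:45–16:30.
Eitan ∩ Callum ∩ Aarav ∩ Nikolai: 15:45–16:30.
Eitan ∩ Callum ∩ Aarav ∩ Nikolai ∩ Dilnoza: 15:45–16:15.
Total common minutes: 30.

30 minutes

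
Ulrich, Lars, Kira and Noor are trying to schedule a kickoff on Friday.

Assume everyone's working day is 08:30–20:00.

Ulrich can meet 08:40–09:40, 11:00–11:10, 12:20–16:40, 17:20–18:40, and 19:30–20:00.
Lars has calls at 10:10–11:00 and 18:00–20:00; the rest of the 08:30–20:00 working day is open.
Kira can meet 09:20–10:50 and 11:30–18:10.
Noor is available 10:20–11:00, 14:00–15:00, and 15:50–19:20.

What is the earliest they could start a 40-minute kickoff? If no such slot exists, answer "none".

Lars free within 08:30–20:00: 08:30–10:10, 11:00–18:00.
Ulrich ∩ Lars: 08:40–09:40, 11:00–11:10, 12:20–16:40, 17:20–18:00.
Ulrich ∩ Lars ∩ Kira: 09:20–09:40, 12:20–16:40, 17:20–18:00.
Ulrich ∩ Lars ∩ Kira ∩ Noor: 14:00–15:00, 15:50–16:40, 17:20–18:00.
Windows ≥ 40 min: 14:00–15:00, 15:50–16:40, 17:20–18:00.
Earliest such window starts at 14:00.

14:00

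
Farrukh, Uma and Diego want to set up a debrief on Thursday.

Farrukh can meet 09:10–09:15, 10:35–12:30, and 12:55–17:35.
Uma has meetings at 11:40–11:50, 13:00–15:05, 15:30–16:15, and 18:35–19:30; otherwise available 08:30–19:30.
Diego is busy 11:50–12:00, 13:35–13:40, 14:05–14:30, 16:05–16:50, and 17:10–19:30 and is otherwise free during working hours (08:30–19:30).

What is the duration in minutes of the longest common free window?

65 minutes

Uma free within 08:30–19:30: 08:30–11:40, 11:50–13:00, 15:05–15:30, 16:15–18:35.
Diego free within 08:30–19:30: 08:30–11:50, 12:00–13:35, 13:40–14:05, 14:30–16:05, 16:50–17:10.
Farrukh ∩ Uma: 09:10–09:15, 10:35–11:40, 11:50–12:30, 12:55–13:00, 15:05–15:30, 16:15–17:35.
Farrukh ∩ Uma ∩ Diego: 09:10–09:15, 10:35–11:40, 12:00–12:30, 12:55–13:00, 15:05–15:30, 16:50–17:10.
Common window lengths: 5, 65, 30, 5, 25, 20 min; longest is 65.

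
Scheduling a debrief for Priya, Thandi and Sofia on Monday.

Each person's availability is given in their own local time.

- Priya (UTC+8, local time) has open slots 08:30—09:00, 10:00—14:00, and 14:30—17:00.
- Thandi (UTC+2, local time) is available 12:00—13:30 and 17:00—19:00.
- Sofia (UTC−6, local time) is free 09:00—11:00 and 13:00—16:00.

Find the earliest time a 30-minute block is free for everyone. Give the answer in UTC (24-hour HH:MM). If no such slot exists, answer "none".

Priya → UTC: 00:30–01:00, 02:00–06:00, 06:30–09:00.
Thandi → UTC: 10:00–11:30, 15:00–17:00.
Sofia → UTC: 15:00–17:00, 19:00–22:00.
Priya ∩ Thandi: (none).
Priya ∩ Thandi ∩ Sofia: (none).
Windows ≥ 30 min: (none).

none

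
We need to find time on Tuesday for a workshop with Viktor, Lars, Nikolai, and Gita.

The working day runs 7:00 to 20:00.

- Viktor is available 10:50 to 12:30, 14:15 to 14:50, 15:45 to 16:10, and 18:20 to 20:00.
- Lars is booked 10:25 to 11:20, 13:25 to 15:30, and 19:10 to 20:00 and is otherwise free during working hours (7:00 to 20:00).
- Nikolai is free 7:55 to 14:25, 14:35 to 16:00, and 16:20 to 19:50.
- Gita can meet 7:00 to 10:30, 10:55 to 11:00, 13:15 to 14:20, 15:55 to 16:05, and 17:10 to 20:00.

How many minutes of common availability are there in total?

Lars free within 07:00–20:00: 07:00–10:25, 11:20–13:25, 15:30–19:10.
Viktor ∩ Lars: 11:20–12:30, 15:45–16:10, 18:20–19:10.
Viktor ∩ Lars ∩ Nikolai: 11:20–12:30, 15:45–16:00, 18:20–19:10.
Viktor ∩ Lars ∩ Nikolai ∩ Gita: 15:55–16:00, 18:20–19:10.
Total common minutes: 5 + 50 = 55.

55 minutes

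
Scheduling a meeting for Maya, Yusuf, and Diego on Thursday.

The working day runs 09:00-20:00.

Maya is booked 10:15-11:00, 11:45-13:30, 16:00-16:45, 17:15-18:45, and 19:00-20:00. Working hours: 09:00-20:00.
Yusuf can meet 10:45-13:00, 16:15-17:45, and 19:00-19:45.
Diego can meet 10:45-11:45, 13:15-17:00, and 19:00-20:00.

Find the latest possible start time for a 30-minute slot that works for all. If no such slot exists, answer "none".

11:15

Maya free within 09:00–20:00: 09:00–10:15, 11:00–11:45, 13:30–16:00, 16:45–17:15, 18:45–19:00.
Maya ∩ Yusuf: 11:00–11:45, 16:45–17:15.
Maya ∩ Yusuf ∩ Diego: 11:00–11:45, 16:45–17:00.
Windows ≥ 30 min: 11:00–11:45.
Latest start in the last window 11:00–11:45 is 11:45 − 30 min = 11:15.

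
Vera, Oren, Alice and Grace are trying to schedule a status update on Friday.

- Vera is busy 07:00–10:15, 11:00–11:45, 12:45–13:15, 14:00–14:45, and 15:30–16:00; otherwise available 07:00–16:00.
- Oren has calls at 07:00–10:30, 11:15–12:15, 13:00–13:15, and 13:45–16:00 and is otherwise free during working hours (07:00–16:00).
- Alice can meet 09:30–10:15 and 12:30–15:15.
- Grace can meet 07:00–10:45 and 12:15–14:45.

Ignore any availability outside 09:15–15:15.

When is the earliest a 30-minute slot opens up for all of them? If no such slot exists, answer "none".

13:15

Vera free within 07:00–16:00: 10:15–11:00, 11:45–12:45, 13:15–14:00, 14:45–15:30.
Oren free within 07:00–16:00: 10:30–11:15, 12:15–13:00, 13:15–13:45.
Vera ∩ Oren: 10:30–11:00, 12:15–12:45, 13:15–13:45.
Vera ∩ Oren ∩ Alice: 12:30–12:45, 13:15–13:45.
Vera ∩ Oren ∩ Alice ∩ Grace: 12:30–12:45, 13:15–13:45.
Restricted to 09:15–15:15: 12:30–12:45, 13:15–13:45.
Windows ≥ 30 min: 13:15–13:45.
Earliest such window starts at 13:15.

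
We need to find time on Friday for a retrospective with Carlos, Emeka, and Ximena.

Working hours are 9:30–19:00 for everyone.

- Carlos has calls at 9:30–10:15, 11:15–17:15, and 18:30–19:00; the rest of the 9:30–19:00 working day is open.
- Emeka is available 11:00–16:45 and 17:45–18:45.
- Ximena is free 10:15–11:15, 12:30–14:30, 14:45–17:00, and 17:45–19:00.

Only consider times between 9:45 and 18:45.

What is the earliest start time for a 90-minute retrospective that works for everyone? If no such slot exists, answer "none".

Carlos free within 09:30–19:00: 10:15–11:15, 17:15–18:30.
Carlos ∩ Emeka: 11:00–11:15, 17:45–18:30.
Carlos ∩ Emeka ∩ Ximena: 11:00–11:15, 17:45–18:30.
Restricted to 09:45–18:45: 11:00–11:15, 17:45–18:30.
Windows ≥ 90 min: (none).

none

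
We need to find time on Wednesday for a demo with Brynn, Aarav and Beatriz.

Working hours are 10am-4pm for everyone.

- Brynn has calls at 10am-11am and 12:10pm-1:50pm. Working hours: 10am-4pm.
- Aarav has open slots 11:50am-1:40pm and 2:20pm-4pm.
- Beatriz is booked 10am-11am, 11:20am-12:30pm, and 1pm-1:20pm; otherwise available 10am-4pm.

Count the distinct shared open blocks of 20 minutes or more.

1

Brynn free within 10:00–16:00: 11:00–12:10, 13:50–16:00.
Beatriz free within 10:00–16:00: 11:00–11:20, 12:30–13:00, 13:20–16:00.
Brynn ∩ Aarav: 11:50–12:10, 14:20–16:00.
Brynn ∩ Aarav ∩ Beatriz: 14:20–16:00.
Windows ≥ 20 min: 14:20–16:00.
That's 1 window.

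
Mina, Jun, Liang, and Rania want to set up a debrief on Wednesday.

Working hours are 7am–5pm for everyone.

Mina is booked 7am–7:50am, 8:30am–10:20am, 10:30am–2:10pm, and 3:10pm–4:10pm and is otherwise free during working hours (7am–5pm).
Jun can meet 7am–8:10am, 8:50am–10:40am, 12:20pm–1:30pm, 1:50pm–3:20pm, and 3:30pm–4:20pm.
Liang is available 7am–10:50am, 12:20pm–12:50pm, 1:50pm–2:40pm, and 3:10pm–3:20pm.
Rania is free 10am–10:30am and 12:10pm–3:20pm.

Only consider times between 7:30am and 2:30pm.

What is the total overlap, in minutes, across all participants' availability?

Mina free within 07:00–17:00: 07:50–08:30, 10:20–10:30, 14:10–15:10, 16:10–17:00.
Mina ∩ Jun: 07:50–08:10, 10:20–10:30, 14:10–15:10, 16:10–16:20.
Mina ∩ Jun ∩ Liang: 07:50–08:10, 10:20–10:30, 14:10–14:40.
Mina ∩ Jun ∩ Liang ∩ Rania: 10:20–10:30, 14:10–14:40.
Restricted to 07:30–14:30: 10:20–10:30, 14:10–14:30.
Total common minutes: 10 + 20 = 30.

30 minutes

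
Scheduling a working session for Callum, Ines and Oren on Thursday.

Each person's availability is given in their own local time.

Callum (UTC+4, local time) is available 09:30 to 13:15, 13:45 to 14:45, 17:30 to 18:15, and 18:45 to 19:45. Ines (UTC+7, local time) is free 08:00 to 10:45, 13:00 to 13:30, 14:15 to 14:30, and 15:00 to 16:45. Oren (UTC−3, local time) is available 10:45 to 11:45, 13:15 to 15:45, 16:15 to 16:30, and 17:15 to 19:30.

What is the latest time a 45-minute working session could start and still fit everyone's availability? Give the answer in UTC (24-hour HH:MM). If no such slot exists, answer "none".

Callum → UTC: 05:30–09:15, 09:45–10:45, 13:30–14:15, 14:45–15:45.
Ines → UTC: 01:00–03:45, 06:00–06:30, 07:15–07:30, 08:00–09:45.
Oren → UTC: 13:45–14:45, 16:15–18:45, 19:15–19:30, 20:15–22:30.
Callum ∩ Ines: 06:00–06:30, 07:15–07:30, 08:00–09:15.
Callum ∩ Ines ∩ Oren: (none).
Windows ≥ 45 min: (none).

none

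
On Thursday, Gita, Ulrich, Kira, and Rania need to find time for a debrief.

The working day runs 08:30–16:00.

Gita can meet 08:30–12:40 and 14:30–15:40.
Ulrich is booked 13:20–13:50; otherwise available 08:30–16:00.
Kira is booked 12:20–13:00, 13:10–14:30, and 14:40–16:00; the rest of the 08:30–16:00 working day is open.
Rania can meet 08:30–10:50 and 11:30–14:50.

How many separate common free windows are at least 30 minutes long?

2

Ulrich free within 08:30–16:00: 08:30–13:20, 13:50–16:00.
Kira free within 08:30–16:00: 08:30–12:20, 13:00–13:10, 14:30–14:40.
Gita ∩ Ulrich: 08:30–12:40, 14:30–15:40.
Gita ∩ Ulrich ∩ Kira: 08:30–12:20, 14:30–14:40.
Gita ∩ Ulrich ∩ Kira ∩ Rania: 08:30–10:50, 11:30–12:20, 14:30–14:40.
Windows ≥ 30 min: 08:30–10:50, 11:30–12:20.
That's 2 windows.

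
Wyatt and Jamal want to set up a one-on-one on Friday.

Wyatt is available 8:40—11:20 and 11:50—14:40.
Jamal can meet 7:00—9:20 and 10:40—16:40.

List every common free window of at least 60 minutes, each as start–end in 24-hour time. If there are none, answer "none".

11:50–14:40

Wyatt ∩ Jamal: 08:40–09:20, 10:40–11:20, 11:50–14:40.
Windows ≥ 60 min: 11:50–14:40.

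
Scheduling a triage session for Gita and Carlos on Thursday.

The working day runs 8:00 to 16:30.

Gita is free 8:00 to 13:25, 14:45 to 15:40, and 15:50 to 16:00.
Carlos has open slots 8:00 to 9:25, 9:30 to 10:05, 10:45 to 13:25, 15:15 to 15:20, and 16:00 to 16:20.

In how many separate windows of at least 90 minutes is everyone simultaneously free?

1

Gita ∩ Carlos: 08:00–09:25, 09:30–10:05, 10:45–13:25, 15:15–15:20.
Windows ≥ 90 min: 10:45–13:25.
That's 1 window.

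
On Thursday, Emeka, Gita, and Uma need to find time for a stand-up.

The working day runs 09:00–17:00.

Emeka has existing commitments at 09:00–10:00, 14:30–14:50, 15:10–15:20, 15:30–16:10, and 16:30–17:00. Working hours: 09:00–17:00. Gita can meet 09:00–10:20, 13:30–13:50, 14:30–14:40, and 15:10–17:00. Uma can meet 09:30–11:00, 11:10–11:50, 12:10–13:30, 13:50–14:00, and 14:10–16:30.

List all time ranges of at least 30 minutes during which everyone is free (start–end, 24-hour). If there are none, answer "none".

none

Emeka free within 09:00–17:00: 10:00–14:30, 14:50–15:10, 15:20–15:30, 16:10–16:30.
Emeka ∩ Gita: 10:00–10:20, 13:30–13:50, 15:20–15:30, 16:10–16:30.
Emeka ∩ Gita ∩ Uma: 10:00–10:20, 15:20–15:30, 16:10–16:30.
Windows ≥ 30 min: (none).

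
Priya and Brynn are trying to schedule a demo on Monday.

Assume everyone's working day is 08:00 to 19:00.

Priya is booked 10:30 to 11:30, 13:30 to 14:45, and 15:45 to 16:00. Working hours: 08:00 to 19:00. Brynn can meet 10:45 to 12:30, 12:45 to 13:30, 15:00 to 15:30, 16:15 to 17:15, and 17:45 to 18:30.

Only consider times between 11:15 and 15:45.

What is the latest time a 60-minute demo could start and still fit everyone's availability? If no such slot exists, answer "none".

11:30

Priya free within 08:00–19:00: 08:00–10:30, 11:30–13:30, 14:45–15:45, 16:00–19:00.
Priya ∩ Brynn: 11:30–12:30, 12:45–13:30, 15:00–15:30, 16:15–17:15, 17:45–18:30.
Restricted to 11:15–15:45: 11:30–12:30, 12:45–13:30, 15:00–15:30.
Windows ≥ 60 min: 11:30–12:30.
Latest start in the last window 11:30–12:30 is 12:30 − 60 min = 11:30.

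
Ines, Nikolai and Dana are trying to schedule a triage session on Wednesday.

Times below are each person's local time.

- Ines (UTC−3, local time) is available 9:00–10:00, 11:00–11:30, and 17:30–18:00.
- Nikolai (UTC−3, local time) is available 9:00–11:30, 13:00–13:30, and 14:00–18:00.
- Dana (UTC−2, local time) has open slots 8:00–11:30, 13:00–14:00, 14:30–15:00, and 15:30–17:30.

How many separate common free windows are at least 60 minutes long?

1

Ines → UTC: 12:00–13:00, 14:00–14:30, 20:30–21:00.
Nikolai → UTC: 12:00–14:30, 16:00–16:30, 17:00–21:00.
Dana → UTC: 10:00–13:30, 15:00–16:00, 16:30–17:00, 17:30–19:30.
Ines ∩ Nikolai: 12:00–13:00, 14:00–14:30, 20:30–21:00.
Ines ∩ Nikolai ∩ Dana: 12:00–13:00.
Windows ≥ 60 min: 12:00–13:00.
That's 1 window.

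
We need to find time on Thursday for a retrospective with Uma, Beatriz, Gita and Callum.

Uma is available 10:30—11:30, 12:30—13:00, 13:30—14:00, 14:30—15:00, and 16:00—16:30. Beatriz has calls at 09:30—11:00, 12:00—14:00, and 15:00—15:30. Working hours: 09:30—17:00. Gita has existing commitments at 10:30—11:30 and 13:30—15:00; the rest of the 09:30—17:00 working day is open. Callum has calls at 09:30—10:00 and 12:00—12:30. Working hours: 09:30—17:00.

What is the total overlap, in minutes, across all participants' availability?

Beatriz free within 09:30–17:00: 11:00–12:00, 14:00–15:00, 15:30–17:00.
Gita free within 09:30–17:00: 09:30–10:30, 11:30–13:30, 15:00–17:00.
Callum free within 09:30–17:00: 10:00–12:00, 12:30–17:00.
Uma ∩ Beatriz: 11:00–11:30, 14:30–15:00, 16:00–16:30.
Uma ∩ Beatriz ∩ Gita: 16:00–16:30.
Uma ∩ Beatriz ∩ Gita ∩ Callum: 16:00–16:30.
Total common minutes: 30.

30 minutes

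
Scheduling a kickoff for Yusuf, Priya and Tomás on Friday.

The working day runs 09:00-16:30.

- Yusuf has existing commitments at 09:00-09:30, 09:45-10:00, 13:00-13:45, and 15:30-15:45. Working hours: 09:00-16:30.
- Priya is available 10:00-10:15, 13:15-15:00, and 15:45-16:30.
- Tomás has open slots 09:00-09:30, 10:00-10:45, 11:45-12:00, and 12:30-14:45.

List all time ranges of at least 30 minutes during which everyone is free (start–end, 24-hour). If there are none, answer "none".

Yusuf free within 09:00–16:30: 09:30–09:45, 10:00–13:00, 13:45–15:30, 15:45–16:30.
Yusuf ∩ Priya: 10:00–10:15, 13:45–15:00, 15:45–16:30.
Yusuf ∩ Priya ∩ Tomás: 10:00–10:15, 13:45–14:45.
Windows ≥ 30 min: 13:45–14:45.

13:45–14:45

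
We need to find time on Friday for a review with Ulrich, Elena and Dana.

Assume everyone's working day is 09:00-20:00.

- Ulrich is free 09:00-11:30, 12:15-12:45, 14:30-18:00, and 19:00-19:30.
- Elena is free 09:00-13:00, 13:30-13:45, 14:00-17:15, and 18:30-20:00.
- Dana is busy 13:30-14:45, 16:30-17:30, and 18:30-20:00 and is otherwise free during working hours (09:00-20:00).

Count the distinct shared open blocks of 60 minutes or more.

Dana free within 09:00–20:00: 09:00–13:30, 14:45–16:30, 17:30–18:30.
Ulrich ∩ Elena: 09:00–11:30, 12:15–12:45, 14:30–17:15, 19:00–19:30.
Ulrich ∩ Elena ∩ Dana: 09:00–11:30, 12:15–12:45, 14:45–16:30.
Windows ≥ 60 min: 09:00–11:30, 14:45–16:30.
That's 2 windows.

2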